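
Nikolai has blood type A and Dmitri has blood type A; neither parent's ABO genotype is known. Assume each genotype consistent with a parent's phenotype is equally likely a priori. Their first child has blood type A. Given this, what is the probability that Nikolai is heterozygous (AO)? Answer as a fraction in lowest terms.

7/15

Possible genotypes: Nikolai ∈ {AA, AO}; Dmitri ∈ {AA, AO}.
Weight each parental genotype pair by prior × P(type-A child):
  AA × AA: posterior weight 4/15.
  AA × AO: posterior weight 4/15.
  AO × AA: posterior weight 4/15.
  AO × AO: posterior weight 1/5.
Sum the posterior weight over pairs where Nikolai is AO: 7/15.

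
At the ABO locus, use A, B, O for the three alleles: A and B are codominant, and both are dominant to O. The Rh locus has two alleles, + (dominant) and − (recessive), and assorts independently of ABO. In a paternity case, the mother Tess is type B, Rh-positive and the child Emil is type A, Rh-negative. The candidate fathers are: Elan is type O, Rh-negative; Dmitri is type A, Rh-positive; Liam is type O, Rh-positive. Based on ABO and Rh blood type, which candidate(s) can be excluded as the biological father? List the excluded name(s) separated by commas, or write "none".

Elan, Liam

A candidate is excluded only if no genotype consistent with his phenotype could produce a type A, Rh-negative child with a type B, Rh-positive mother.
Elan (type O, Rh-): no genotype consistent with that phenotype can produce a type-A Rh- child with a type-B mother.
Liam (type O, Rh+): no genotype consistent with that phenotype can produce a type-A Rh- child with a type-B mother.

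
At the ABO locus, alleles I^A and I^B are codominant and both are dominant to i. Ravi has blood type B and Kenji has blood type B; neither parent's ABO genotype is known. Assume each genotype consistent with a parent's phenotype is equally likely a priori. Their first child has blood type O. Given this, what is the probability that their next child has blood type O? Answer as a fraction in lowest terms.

1/4

Possible genotypes: Ravi ∈ {I^B I^B, I^B i}; Kenji ∈ {I^B I^B, I^B i}.
Weight each parental genotype pair by prior × P(type-O child):
  I^B i × I^B i: posterior weight 1; P(next child type O) = 1/4.
Weighted sum = 1/4.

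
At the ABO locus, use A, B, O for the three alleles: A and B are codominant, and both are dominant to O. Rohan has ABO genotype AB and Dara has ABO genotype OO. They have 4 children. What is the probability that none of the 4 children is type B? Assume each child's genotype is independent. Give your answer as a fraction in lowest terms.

1/16

ABO cross AB × OO → 1/2 A, 1/2 B.
So P(type B) = 1/2 per child.
P(not type B) = 1/2 for one child; (1/2)^4 = 1/16.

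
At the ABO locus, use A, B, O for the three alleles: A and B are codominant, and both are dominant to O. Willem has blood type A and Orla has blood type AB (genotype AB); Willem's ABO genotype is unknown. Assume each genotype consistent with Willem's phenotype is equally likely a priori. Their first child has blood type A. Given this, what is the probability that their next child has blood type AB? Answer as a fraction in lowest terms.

Possible genotypes: Willem ∈ {AA, AO}; Orla ∈ {AB}.
Weight each parental genotype pair by prior × P(type-A child):
  AA × AB: posterior weight 1/2; P(next child type AB) = 1/2.
  AO × AB: posterior weight 1/2; P(next child type AB) = 1/4.
Weighted sum = 3/8.

3/8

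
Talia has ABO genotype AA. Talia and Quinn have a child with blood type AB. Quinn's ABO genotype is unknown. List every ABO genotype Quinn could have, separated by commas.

For each candidate genotype of Quinn, check whether crossing it with AA can produce every observed child phenotype.
  AA → possible child types {A} ✗
  AB → possible child types {A, AB} ✓
  AO → possible child types {A} ✗
  BB → possible child types {AB} ✓
  BO → possible child types {A, AB} ✓
  OO → possible child types {A} ✗

AB, BB, BO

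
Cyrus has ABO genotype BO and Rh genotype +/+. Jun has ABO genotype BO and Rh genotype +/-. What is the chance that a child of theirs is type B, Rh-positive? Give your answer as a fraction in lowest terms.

3/4

ABO cross BO × BO → offspring phenotypes: 1/4 O, 3/4 B.
Rh cross +/+ × +/- → 1 Rh+.
Independent loci: P(type B, Rh-positive) = 3/4 × 1 = 3/4.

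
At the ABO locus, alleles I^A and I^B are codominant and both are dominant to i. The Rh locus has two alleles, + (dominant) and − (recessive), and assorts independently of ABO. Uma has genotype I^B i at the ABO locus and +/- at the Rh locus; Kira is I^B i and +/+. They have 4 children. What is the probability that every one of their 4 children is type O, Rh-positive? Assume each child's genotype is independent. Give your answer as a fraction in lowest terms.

ABO cross I^B i × I^B i → 1/4 O, 3/4 B.
Rh cross +/- × +/+ → 1 Rh+; so P(type O, Rh-positive) = 1/4 × 1 = 1/4 per child.
All 4 independent: (1/4)^4 = 1/256.

1/256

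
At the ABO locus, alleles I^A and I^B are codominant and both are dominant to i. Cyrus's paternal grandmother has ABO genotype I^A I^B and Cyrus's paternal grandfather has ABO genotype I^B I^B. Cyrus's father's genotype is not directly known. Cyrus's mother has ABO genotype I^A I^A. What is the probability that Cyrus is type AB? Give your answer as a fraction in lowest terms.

3/4

Cyrus's father's ABO genotype from I^A I^B × I^B I^B: 1/2 I^A I^B, 1/2 I^B I^B.
Crossing each possibility with the mother I^A I^A and summing P(type AB): 1/2·1/2 + 1/2·1 = 3/4.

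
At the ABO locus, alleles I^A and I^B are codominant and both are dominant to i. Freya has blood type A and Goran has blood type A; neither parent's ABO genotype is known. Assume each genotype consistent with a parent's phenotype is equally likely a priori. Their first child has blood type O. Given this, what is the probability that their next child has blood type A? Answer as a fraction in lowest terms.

3/4

Possible genotypes: Freya ∈ {I^A I^A, I^A i}; Goran ∈ {I^A I^A, I^A i}.
Weight each parental genotype pair by prior × P(type-O child):
  I^A i × I^A i: posterior weight 1; P(next child type A) = 3/4.
Weighted sum = 3/4.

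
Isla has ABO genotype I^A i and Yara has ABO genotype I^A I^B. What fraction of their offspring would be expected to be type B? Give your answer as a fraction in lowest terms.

1/4

ABO cross I^A i × I^A I^B → offspring phenotypes: 1/2 A, 1/4 B, 1/4 AB.
So P(type B) = 1/4.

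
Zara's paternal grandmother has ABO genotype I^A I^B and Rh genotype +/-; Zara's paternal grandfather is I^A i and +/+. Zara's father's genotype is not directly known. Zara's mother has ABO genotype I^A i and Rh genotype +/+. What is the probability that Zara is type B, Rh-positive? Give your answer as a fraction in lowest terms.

1/8

Zara's father's ABO genotype from I^A I^B × I^A i: 1/4 I^A I^A, 1/4 I^A I^B, 1/4 I^A i, 1/4 I^B i.
Crossing each possibility with the mother I^A i and summing P(type B): 1/4·0 + 1/4·1/4 + 1/4·0 + 1/4·1/4 = 1/8.
Similarly for Rh via the father's Rh distribution: P(Rh+) = 1.
Independent loci: 1/8 × 1 = 1/8.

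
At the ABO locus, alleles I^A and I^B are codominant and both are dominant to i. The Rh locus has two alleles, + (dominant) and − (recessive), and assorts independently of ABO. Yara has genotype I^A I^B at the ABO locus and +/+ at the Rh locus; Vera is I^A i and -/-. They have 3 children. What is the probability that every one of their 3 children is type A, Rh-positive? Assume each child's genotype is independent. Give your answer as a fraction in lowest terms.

ABO cross I^A I^B × I^A i → 1/2 A, 1/4 B, 1/4 AB.
Rh cross +/+ × -/- → 1 Rh+; so P(type A, Rh-positive) = 1/2 × 1 = 1/2 per child.
All 3 independent: (1/2)^3 = 1/8.

1/8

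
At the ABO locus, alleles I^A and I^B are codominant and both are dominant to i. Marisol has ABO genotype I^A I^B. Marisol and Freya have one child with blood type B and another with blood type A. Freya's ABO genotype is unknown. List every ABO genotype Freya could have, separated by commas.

I^A I^B, I^A i, I^B i, i i

For each candidate genotype of Freya, check whether crossing it with I^A I^B can produce every observed child phenotype.
  I^A I^A → possible child types {A, AB} ✗
  I^A I^B → possible child types {A, B, AB} ✓
  I^A i → possible child types {A, B, AB} ✓
  I^B I^B → possible child types {B, AB} ✗
  I^B i → possible child types {A, B, AB} ✓
  i i → possible child types {A, B} ✓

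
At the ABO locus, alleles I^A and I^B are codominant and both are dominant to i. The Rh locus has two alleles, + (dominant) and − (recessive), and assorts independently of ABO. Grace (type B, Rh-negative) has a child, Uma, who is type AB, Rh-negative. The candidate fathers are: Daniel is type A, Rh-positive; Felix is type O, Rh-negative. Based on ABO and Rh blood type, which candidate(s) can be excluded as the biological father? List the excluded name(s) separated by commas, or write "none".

Felix

A candidate is excluded only if no genotype consistent with his phenotype could produce a type AB, Rh-negative child with a type B, Rh-negative mother.
Felix (type O, Rh-): no genotype consistent with that phenotype can produce a type-AB Rh- child with a type-B mother.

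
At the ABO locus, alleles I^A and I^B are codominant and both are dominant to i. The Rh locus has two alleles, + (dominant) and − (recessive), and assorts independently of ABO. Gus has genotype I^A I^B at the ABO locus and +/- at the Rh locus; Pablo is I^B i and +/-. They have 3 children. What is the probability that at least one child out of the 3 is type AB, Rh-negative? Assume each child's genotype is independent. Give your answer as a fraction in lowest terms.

ABO cross I^A I^B × I^B i → 1/4 A, 1/2 B, 1/4 AB.
Rh cross +/- × +/- → 3/4 Rh+, 1/4 Rh-; so P(type AB, Rh-negative) = 1/4 × 1/4 = 1/16 per child.
P(none) = (15/16)^3 = 3375/4096; P(at least one) = 1 − 3375/4096 = 721/4096.

721/4096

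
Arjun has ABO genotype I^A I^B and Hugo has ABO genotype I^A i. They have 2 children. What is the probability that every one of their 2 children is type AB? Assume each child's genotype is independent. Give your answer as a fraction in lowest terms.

ABO cross I^A I^B × I^A i → 1/2 A, 1/4 B, 1/4 AB.
So P(type AB) = 1/4 per child.
All 2 independent: (1/4)^2 = 1/16.

1/16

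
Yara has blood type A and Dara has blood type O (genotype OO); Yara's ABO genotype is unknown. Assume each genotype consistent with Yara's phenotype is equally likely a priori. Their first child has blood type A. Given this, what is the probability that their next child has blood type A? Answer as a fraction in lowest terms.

Possible genotypes: Yara ∈ {AA, AO}; Dara ∈ {OO}.
Weight each parental genotype pair by prior × P(type-A child):
  AA × OO: posterior weight 2/3; P(next child type A) = 1.
  AO × OO: posterior weight 1/3; P(next child type A) = 1/2.
Weighted sum = 5/6.

5/6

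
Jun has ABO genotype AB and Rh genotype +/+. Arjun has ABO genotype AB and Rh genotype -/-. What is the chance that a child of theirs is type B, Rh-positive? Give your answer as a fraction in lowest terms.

ABO cross AB × AB → offspring phenotypes: 1/4 A, 1/4 B, 1/2 AB.
Rh cross +/+ × -/- → 1 Rh+.
Independent loci: P(type B, Rh-positive) = 1/4 × 1 = 1/4.

1/4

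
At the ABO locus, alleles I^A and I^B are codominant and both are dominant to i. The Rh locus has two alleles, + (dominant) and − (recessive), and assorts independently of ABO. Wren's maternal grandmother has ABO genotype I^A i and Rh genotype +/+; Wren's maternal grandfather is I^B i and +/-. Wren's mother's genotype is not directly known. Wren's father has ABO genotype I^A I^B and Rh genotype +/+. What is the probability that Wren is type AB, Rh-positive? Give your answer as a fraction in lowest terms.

Wren's mother's ABO genotype from I^A i × I^B i: 1/4 I^A I^B, 1/4 I^A i, 1/4 I^B i, 1/4 i i.
Crossing each possibility with the father I^A I^B and summing P(type AB): 1/4·1/2 + 1/4·1/4 + 1/4·1/4 + 1/4·0 = 1/4.
Similarly for Rh via the mother's Rh distribution: P(Rh+) = 1.
Independent loci: 1/4 × 1 = 1/4.

1/4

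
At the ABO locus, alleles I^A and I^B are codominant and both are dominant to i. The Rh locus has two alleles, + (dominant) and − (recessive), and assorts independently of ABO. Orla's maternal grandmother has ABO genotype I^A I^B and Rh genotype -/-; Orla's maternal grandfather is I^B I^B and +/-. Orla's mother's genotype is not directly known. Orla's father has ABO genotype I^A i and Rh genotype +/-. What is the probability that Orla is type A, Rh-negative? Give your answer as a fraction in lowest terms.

3/32

Orla's mother's ABO genotype from I^A I^B × I^B I^B: 1/2 I^A I^B, 1/2 I^B I^B.
Crossing each possibility with the father I^A i and summing P(type A): 1/2·1/2 + 1/2·0 = 1/4.
Similarly for Rh via the mother's Rh distribution: P(Rh-) = 3/8.
Independent loci: 1/4 × 3/8 = 3/32.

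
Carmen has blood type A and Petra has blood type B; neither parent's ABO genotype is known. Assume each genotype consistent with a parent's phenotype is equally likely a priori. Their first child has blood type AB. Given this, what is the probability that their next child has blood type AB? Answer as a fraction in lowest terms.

Possible genotypes: Carmen ∈ {I^A I^A, I^A i}; Petra ∈ {I^B I^B, I^B i}.
Weight each parental genotype pair by prior × P(type-AB child):
  I^A I^A × I^B I^B: posterior weight 4/9; P(next child type AB) = 1.
  I^A I^A × I^B i: posterior weight 2/9; P(next child type AB) = 1/2.
  I^A i × I^B I^B: posterior weight 2/9; P(next child type AB) = 1/2.
  I^A i × I^B i: posterior weight 1/9; P(next child type AB) = 1/4.
Weighted sum = 25/36.

25/36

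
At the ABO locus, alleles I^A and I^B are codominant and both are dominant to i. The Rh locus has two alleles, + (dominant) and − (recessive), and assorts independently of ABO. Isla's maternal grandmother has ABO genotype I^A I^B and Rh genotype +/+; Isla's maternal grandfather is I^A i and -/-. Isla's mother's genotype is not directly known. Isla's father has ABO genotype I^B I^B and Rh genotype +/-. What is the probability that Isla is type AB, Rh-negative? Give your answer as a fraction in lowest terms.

Isla's mother's ABO genotype from I^A I^B × I^A i: 1/4 I^A I^A, 1/4 I^A I^B, 1/4 I^A i, 1/4 I^B i.
Crossing each possibility with the father I^B I^B and summing P(type AB): 1/4·1 + 1/4·1/2 + 1/4·1/2 + 1/4·0 = 1/2.
Similarly for Rh via the mother's Rh distribution: P(Rh-) = 1/4.
Independent loci: 1/2 × 1/4 = 1/8.

1/8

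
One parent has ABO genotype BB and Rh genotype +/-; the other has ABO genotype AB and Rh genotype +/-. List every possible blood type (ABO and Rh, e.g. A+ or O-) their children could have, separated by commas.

Gametes from BB × AB give offspring ABO genotypes AB, BB, i.e. phenotypes B, AB.
Rh cross +/- × +/- → phenotypes Rh+, Rh-.
Combining independently: B+, B-, AB+, AB-.

B+, B-, AB+, AB-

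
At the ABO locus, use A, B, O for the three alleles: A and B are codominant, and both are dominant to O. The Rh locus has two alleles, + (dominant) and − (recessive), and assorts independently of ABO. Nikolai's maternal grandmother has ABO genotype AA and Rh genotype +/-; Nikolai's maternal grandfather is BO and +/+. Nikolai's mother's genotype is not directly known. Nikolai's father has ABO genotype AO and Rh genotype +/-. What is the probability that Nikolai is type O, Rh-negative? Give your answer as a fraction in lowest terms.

1/64

Nikolai's mother's ABO genotype from AA × BO: 1/2 AB, 1/2 AO.
Crossing each possibility with the father AO and summing P(type O): 1/2·0 + 1/2·1/4 = 1/8.
Similarly for Rh via the mother's Rh distribution: P(Rh-) = 1/8.
Independent loci: 1/8 × 1/8 = 1/64.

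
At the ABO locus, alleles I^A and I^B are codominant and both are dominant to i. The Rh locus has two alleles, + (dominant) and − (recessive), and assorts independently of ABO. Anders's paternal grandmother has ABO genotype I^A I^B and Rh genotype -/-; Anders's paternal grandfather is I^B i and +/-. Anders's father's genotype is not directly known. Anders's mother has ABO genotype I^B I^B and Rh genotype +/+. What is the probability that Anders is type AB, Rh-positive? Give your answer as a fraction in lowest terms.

Anders's father's ABO genotype from I^A I^B × I^B i: 1/4 I^A I^B, 1/4 I^A i, 1/4 I^B I^B, 1/4 I^B i.
Crossing each possibility with the mother I^B I^B and summing P(type AB): 1/4·1/2 + 1/4·1/2 + 1/4·0 + 1/4·0 = 1/4.
Similarly for Rh via the father's Rh distribution: P(Rh+) = 1.
Independent loci: 1/4 × 1 = 1/4.

1/4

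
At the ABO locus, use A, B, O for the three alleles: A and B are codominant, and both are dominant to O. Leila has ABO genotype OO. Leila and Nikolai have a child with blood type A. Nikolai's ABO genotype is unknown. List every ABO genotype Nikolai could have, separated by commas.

AA, AB, AO

For each candidate genotype of Nikolai, check whether crossing it with OO can produce every observed child phenotype.
  AA → possible child types {A} ✓
  AB → possible child types {A, B} ✓
  AO → possible child types {O, A} ✓
  BB → possible child types {B} ✗
  BO → possible child types {O, B} ✗
  OO → possible child types {O} ✗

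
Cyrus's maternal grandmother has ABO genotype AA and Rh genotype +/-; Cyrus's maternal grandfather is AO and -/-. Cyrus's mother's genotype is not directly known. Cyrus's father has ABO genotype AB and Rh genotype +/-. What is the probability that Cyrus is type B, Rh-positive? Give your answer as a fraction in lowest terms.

Cyrus's mother's ABO genotype from AA × AO: 1/2 AA, 1/2 AO.
Crossing each possibility with the father AB and summing P(type B): 1/2·0 + 1/2·1/4 = 1/8.
Similarly for Rh via the mother's Rh distribution: P(Rh+) = 5/8.
Independent loci: 1/8 × 5/8 = 5/64.

5/64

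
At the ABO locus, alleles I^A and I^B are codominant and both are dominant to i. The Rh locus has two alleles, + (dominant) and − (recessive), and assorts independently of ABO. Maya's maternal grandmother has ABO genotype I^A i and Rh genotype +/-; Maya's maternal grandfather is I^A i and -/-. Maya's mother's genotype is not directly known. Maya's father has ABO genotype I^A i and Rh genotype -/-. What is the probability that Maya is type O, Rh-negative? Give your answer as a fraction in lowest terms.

3/16

Maya's mother's ABO genotype from I^A i × I^A i: 1/4 I^A I^A, 1/2 I^A i, 1/4 i i.
Crossing each possibility with the father I^A i and summing P(type O): 1/4·0 + 1/2·1/4 + 1/4·1/2 = 1/4.
Similarly for Rh via the mother's Rh distribution: P(Rh-) = 3/4.
Independent loci: 1/4 × 3/4 = 3/16.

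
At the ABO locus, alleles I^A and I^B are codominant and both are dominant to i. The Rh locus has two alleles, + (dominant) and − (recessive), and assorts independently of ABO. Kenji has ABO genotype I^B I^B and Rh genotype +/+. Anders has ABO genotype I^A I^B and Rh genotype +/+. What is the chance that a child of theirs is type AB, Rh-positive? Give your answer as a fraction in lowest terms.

1/2

ABO cross I^B I^B × I^A I^B → offspring phenotypes: 1/2 B, 1/2 AB.
Rh cross +/+ × +/+ → 1 Rh+.
Independent loci: P(type AB, Rh-positive) = 1/2 × 1 = 1/2.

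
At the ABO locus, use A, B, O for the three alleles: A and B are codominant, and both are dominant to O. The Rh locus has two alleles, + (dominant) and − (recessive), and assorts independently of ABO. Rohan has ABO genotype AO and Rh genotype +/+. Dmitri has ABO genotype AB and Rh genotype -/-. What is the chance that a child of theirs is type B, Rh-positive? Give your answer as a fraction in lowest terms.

ABO cross AO × AB → offspring phenotypes: 1/2 A, 1/4 B, 1/4 AB.
Rh cross +/+ × -/- → 1 Rh+.
Independent loci: P(type B, Rh-positive) = 1/4 × 1 = 1/4.

1/4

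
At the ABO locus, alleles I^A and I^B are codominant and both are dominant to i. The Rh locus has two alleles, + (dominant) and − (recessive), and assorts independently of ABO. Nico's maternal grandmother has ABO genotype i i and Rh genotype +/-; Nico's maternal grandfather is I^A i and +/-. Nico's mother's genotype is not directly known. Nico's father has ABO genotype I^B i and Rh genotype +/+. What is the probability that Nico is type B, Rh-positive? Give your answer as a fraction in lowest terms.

3/8

Nico's mother's ABO genotype from i i × I^A i: 1/2 I^A i, 1/2 i i.
Crossing each possibility with the father I^B i and summing P(type B): 1/2·1/4 + 1/2·1/2 = 3/8.
Similarly for Rh via the mother's Rh distribution: P(Rh+) = 1.
Independent loci: 3/8 × 1 = 3/8.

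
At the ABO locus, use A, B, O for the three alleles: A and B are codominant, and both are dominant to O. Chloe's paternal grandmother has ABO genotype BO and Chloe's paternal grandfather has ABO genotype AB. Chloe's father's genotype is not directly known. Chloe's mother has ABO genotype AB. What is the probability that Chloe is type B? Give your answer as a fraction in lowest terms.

Chloe's father's ABO genotype from BO × AB: 1/4 AB, 1/4 AO, 1/4 BB, 1/4 BO.
Crossing each possibility with the mother AB and summing P(type B): 1/4·1/4 + 1/4·1/4 + 1/4·1/2 + 1/4·1/2 = 3/8.

3/8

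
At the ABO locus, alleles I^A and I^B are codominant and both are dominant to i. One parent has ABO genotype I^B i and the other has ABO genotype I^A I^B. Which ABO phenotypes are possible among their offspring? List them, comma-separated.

Gametes from I^B i × I^A I^B give offspring ABO genotypes I^A I^B, I^A i, I^B I^B, I^B i, i.e. phenotypes A, B, AB.

A, B, AB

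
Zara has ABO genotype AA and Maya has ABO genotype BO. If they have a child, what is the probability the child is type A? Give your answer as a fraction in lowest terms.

1/2

ABO cross AA × BO → offspring phenotypes: 1/2 A, 1/2 AB.
So P(type A) = 1/2.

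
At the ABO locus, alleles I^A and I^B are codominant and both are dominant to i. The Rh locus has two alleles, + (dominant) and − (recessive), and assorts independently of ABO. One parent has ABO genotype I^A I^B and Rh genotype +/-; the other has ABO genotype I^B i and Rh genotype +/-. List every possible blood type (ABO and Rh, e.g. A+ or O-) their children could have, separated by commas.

A+, A-, B+, B-, AB+, AB-

Gametes from I^A I^B × I^B i give offspring ABO genotypes I^A I^B, I^A i, I^B I^B, I^B i, i.e. phenotypes A, B, AB.
Rh cross +/- × +/- → phenotypes Rh+, Rh-.
Combining independently: A+, A-, B+, B-, AB+, AB-.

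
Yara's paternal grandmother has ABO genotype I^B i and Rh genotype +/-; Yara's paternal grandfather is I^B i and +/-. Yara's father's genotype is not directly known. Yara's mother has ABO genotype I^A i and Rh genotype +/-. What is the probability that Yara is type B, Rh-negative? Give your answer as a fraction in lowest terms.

Yara's father's ABO genotype from I^B i × I^B i: 1/4 I^B I^B, 1/2 I^B i, 1/4 i i.
Crossing each possibility with the mother I^A i and summing P(type B): 1/4·1/2 + 1/2·1/4 + 1/4·0 = 1/4.
Similarly for Rh via the father's Rh distribution: P(Rh-) = 1/4.
Independent loci: 1/4 × 1/4 = 1/16.

1/16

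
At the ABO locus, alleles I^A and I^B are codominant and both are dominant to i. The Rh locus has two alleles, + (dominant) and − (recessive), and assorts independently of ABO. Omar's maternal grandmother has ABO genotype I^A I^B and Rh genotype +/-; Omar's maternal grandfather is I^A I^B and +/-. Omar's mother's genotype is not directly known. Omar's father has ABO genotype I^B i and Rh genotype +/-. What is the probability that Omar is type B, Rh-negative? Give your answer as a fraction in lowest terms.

Omar's mother's ABO genotype from I^A I^B × I^A I^B: 1/4 I^A I^A, 1/2 I^A I^B, 1/4 I^B I^B.
Crossing each possibility with the father I^B i and summing P(type B): 1/4·0 + 1/2·1/2 + 1/4·1 = 1/2.
Similarly for Rh via the mother's Rh distribution: P(Rh-) = 1/4.
Independent loci: 1/2 × 1/4 = 1/8.

1/8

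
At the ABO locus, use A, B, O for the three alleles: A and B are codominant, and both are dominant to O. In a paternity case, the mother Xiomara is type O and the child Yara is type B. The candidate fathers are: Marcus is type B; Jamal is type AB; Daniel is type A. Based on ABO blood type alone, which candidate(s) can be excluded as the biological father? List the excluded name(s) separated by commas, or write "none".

Daniel

A candidate is excluded only if no genotype consistent with his phenotype could produce a type B child with a type O mother.
Daniel (type A): no genotype consistent with that phenotype can produce a type-B child with a type-O mother.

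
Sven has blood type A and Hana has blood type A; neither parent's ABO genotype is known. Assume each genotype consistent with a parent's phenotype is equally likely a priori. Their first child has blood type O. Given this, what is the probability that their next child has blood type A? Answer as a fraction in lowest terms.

Possible genotypes: Sven ∈ {AA, AO}; Hana ∈ {AA, AO}.
Weight each parental genotype pair by prior × P(type-O child):
  AO × AO: posterior weight 1; P(next child type A) = 3/4.
Weighted sum = 3/4.

3/4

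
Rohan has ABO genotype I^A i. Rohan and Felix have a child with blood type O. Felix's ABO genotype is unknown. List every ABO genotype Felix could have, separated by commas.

I^A i, I^B i, i i

For each candidate genotype of Felix, check whether crossing it with I^A i can produce every observed child phenotype.
  I^A I^A → possible child types {A} ✗
  I^A I^B → possible child types {A, B, AB} ✗
  I^A i → possible child types {O, A} ✓
  I^B I^B → possible child types {B, AB} ✗
  I^B i → possible child types {O, A, B, AB} ✓
  i i → possible child types {O, A} ✓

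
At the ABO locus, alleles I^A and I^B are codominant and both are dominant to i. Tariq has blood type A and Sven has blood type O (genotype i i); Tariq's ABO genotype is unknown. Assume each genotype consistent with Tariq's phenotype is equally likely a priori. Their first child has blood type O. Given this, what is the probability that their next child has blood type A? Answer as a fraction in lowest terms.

1/2

Possible genotypes: Tariq ∈ {I^A I^A, I^A i}; Sven ∈ {i i}.
Weight each parental genotype pair by prior × P(type-O child):
  I^A i × i i: posterior weight 1; P(next child type A) = 1/2.
Weighted sum = 1/2.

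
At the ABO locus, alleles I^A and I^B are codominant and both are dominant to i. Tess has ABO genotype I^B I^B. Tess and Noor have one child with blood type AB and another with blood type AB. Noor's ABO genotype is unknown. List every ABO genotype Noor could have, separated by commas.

For each candidate genotype of Noor, check whether crossing it with I^B I^B can produce every observed child phenotype.
  I^A I^A → possible child types {AB} ✓
  I^A I^B → possible child types {B, AB} ✓
  I^A i → possible child types {B, AB} ✓
  I^B I^B → possible child types {B} ✗
  I^B i → possible child types {B} ✗
  i i → possible child types {B} ✗

I^A I^A, I^A I^B, I^A i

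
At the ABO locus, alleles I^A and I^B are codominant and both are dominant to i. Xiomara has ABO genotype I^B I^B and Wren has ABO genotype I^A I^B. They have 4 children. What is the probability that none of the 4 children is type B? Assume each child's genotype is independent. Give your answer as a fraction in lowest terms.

ABO cross I^B I^B × I^A I^B → 1/2 B, 1/2 AB.
So P(type B) = 1/2 per child.
P(not type B) = 1/2 for one child; (1/2)^4 = 1/16.

1/16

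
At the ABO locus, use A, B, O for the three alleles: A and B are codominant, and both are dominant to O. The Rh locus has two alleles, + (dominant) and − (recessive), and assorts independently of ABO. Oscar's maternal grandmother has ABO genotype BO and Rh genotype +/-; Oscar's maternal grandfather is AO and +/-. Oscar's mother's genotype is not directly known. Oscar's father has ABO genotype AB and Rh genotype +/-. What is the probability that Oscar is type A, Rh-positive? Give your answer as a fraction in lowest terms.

9/32

Oscar's mother's ABO genotype from BO × AO: 1/4 AB, 1/4 AO, 1/4 BO, 1/4 OO.
Crossing each possibility with the father AB and summing P(type A): 1/4·1/4 + 1/4·1/2 + 1/4·1/4 + 1/4·1/2 = 3/8.
Similarly for Rh via the mother's Rh distribution: P(Rh+) = 3/4.
Independent loci: 3/8 × 3/4 = 9/32.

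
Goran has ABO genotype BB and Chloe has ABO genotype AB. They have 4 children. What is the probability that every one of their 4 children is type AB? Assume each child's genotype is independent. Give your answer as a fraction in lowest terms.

1/16

ABO cross BB × AB → 1/2 B, 1/2 AB.
So P(type AB) = 1/2 per child.
All 4 independent: (1/2)^4 = 1/16.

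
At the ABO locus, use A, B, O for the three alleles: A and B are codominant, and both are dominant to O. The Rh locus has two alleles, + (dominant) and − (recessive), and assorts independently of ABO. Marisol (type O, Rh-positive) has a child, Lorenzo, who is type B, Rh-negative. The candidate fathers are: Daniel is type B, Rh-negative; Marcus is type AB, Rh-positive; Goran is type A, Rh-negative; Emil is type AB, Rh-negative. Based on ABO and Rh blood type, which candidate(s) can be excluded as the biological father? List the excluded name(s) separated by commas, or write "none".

Goran

A candidate is excluded only if no genotype consistent with his phenotype could produce a type B, Rh-negative child with a type O, Rh-positive mother.
Goran (type A, Rh-): no genotype consistent with that phenotype can produce a type-B Rh- child with a type-O mother.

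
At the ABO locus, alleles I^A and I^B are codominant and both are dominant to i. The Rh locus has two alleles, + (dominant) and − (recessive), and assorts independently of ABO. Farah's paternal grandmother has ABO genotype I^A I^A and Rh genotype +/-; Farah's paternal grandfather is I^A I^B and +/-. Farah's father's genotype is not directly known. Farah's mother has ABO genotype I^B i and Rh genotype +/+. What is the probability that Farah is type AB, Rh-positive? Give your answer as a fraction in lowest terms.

3/8

Farah's father's ABO genotype from I^A I^A × I^A I^B: 1/2 I^A I^A, 1/2 I^A I^B.
Crossing each possibility with the mother I^B i and summing P(type AB): 1/2·1/2 + 1/2·1/4 = 3/8.
Similarly for Rh via the father's Rh distribution: P(Rh+) = 1.
Independent loci: 3/8 × 1 = 3/8.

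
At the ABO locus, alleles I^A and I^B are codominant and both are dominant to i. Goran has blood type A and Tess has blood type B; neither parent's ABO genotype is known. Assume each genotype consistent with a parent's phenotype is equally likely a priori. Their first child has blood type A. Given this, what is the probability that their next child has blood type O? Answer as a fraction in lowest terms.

Possible genotypes: Goran ∈ {I^A I^A, I^A i}; Tess ∈ {I^B I^B, I^B i}.
Weight each parental genotype pair by prior × P(type-A child):
  I^A I^A × I^B i: posterior weight 2/3; P(next child type O) = 0.
  I^A i × I^B i: posterior weight 1/3; P(next child type O) = 1/4.
Weighted sum = 1/12.

1/12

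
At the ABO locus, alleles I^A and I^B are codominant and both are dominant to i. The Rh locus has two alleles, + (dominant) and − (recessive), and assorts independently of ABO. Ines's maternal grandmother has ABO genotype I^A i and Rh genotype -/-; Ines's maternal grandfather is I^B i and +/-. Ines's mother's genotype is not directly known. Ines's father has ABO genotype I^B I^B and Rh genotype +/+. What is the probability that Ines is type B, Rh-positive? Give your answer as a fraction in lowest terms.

Ines's mother's ABO genotype from I^A i × I^B i: 1/4 I^A I^B, 1/4 I^A i, 1/4 I^B i, 1/4 i i.
Crossing each possibility with the father I^B I^B and summing P(type B): 1/4·1/2 + 1/4·1/2 + 1/4·1 + 1/4·1 = 3/4.
Similarly for Rh via the mother's Rh distribution: P(Rh+) = 1.
Independent loci: 3/4 × 1 = 3/4.

3/4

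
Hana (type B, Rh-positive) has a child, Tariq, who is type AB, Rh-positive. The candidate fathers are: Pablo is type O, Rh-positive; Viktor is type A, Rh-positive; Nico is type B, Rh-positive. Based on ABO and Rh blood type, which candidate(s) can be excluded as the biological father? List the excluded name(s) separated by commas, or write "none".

Pablo, Nico

A candidate is excluded only if no genotype consistent with his phenotype could produce a type AB, Rh-positive child with a type B, Rh-positive mother.
Pablo (type O, Rh+): no genotype consistent with that phenotype can produce a type-AB Rh+ child with a type-B mother.
Nico (type B, Rh+): no genotype consistent with that phenotype can produce a type-AB Rh+ child with a type-B mother.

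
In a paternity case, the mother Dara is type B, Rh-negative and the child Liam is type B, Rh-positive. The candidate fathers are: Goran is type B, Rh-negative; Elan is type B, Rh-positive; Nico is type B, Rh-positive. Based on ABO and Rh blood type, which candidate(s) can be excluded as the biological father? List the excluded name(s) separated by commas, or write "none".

Goran

A candidate is excluded only if no genotype consistent with his phenotype could produce a type B, Rh-positive child with a type B, Rh-negative mother.
Goran (type B, Rh-): no genotype consistent with that phenotype can produce a type-B Rh+ child with a type-B mother.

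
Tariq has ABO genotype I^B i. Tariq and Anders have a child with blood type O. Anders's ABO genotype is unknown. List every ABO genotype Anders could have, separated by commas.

I^A i, I^B i, i i

For each candidate genotype of Anders, check whether crossing it with I^B i can produce every observed child phenotype.
  I^A I^A → possible child types {A, AB} ✗
  I^A I^B → possible child types {A, B, AB} ✗
  I^A i → possible child types {O, A, B, AB} ✓
  I^B I^B → possible child types {B} ✗
  I^B i → possible child types {O, B} ✓
  i i → possible child types {O, B} ✓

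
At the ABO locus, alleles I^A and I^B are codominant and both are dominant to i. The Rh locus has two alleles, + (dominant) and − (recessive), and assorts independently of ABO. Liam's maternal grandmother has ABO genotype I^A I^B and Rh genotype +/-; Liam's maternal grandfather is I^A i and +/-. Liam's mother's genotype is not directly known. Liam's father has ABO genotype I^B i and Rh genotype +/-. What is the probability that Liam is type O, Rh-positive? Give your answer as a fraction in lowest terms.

Liam's mother's ABO genotype from I^A I^B × I^A i: 1/4 I^A I^A, 1/4 I^A I^B, 1/4 I^A i, 1/4 I^B i.
Crossing each possibility with the father I^B i and summing P(type O): 1/4·0 + 1/4·0 + 1/4·1/4 + 1/4·1/4 = 1/8.
Similarly for Rh via the mother's Rh distribution: P(Rh+) = 3/4.
Independent loci: 1/8 × 3/4 = 3/32.

3/32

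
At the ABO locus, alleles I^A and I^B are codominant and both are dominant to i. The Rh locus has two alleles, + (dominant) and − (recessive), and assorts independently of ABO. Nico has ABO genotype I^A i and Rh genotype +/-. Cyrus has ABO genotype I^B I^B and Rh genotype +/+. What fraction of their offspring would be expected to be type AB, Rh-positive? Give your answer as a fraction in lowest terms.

1/2

ABO cross I^A i × I^B I^B → offspring phenotypes: 1/2 B, 1/2 AB.
Rh cross +/- × +/+ → 1 Rh+.
Independent loci: P(type AB, Rh-positive) = 1/2 × 1 = 1/2.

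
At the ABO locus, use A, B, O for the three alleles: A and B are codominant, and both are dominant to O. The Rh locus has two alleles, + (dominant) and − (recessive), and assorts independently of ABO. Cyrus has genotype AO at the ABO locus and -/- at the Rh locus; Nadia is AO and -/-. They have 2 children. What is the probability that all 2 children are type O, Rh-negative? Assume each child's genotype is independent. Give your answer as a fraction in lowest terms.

ABO cross AO × AO → 1/4 O, 3/4 A.
Rh cross -/- × -/- → 1 Rh-; so P(type O, Rh-negative) = 1/4 × 1 = 1/4 per child.
All 2 independent: (1/4)^2 = 1/16.

1/16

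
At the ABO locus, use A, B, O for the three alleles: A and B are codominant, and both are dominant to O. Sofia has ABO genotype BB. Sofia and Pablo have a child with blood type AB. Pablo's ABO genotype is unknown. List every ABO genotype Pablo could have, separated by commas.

AA, AB, AO

For each candidate genotype of Pablo, check whether crossing it with BB can produce every observed child phenotype.
  AA → possible child types {AB} ✓
  AB → possible child types {B, AB} ✓
  AO → possible child types {B, AB} ✓
  BB → possible child types {B} ✗
  BO → possible child types {B} ✗
  OO → possible child types {B} ✗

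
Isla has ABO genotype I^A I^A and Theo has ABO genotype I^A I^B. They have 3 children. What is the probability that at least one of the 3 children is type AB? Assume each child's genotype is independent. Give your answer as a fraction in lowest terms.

ABO cross I^A I^A × I^A I^B → 1/2 A, 1/2 AB.
So P(type AB) = 1/2 per child.
P(none) = (1/2)^3 = 1/8; P(at least one) = 1 − 1/8 = 7/8.

7/8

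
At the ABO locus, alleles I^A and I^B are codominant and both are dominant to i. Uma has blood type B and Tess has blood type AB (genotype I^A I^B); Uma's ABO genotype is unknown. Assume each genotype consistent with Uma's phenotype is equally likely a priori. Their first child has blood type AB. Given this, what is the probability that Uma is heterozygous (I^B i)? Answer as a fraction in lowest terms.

Possible genotypes: Uma ∈ {I^B I^B, I^B i}; Tess ∈ {I^A I^B}.
Weight each parental genotype pair by prior × P(type-AB child):
  I^B I^B × I^A I^B: posterior weight 2/3.
  I^B i × I^A I^B: posterior weight 1/3.
Sum the posterior weight over pairs where Uma is I^B i: 1/3.

1/3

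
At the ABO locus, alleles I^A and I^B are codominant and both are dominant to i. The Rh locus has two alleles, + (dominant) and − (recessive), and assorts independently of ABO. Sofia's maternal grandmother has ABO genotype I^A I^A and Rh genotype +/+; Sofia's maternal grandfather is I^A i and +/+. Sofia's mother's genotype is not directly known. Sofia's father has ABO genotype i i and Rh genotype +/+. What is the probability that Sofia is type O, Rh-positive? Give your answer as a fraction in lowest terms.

1/4

Sofia's mother's ABO genotype from I^A I^A × I^A i: 1/2 I^A I^A, 1/2 I^A i.
Crossing each possibility with the father i i and summing P(type O): 1/2·0 + 1/2·1/2 = 1/4.
Similarly for Rh via the mother's Rh distribution: P(Rh+) = 1.
Independent loci: 1/4 × 1 = 1/4.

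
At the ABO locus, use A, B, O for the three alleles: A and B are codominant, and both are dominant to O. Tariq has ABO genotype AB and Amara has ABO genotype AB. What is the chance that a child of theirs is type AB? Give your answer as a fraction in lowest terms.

ABO cross AB × AB → offspring phenotypes: 1/4 A, 1/4 B, 1/2 AB.
So P(type AB) = 1/2.

1/2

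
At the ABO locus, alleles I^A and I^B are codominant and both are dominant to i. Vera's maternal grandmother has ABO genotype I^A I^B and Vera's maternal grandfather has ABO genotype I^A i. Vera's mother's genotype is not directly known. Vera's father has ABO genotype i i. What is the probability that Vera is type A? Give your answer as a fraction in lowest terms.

Vera's mother's ABO genotype from I^A I^B × I^A i: 1/4 I^A I^A, 1/4 I^A I^B, 1/4 I^A i, 1/4 I^B i.
Crossing each possibility with the father i i and summing P(type A): 1/4·1 + 1/4·1/2 + 1/4·1/2 + 1/4·0 = 1/2.

1/2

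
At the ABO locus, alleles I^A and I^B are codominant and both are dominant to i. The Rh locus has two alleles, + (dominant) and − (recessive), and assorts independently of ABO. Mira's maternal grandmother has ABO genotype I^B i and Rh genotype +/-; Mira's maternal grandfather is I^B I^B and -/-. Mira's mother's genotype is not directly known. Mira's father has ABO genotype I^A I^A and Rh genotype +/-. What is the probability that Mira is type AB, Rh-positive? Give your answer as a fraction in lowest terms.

Mira's mother's ABO genotype from I^B i × I^B I^B: 1/2 I^B I^B, 1/2 I^B i.
Crossing each possibility with the father I^A I^A and summing P(type AB): 1/2·1 + 1/2·1/2 = 3/4.
Similarly for Rh via the mother's Rh distribution: P(Rh+) = 5/8.
Independent loci: 3/4 × 5/8 = 15/32.

15/32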